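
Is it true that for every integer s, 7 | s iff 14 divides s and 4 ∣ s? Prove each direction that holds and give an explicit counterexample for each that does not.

Only the reverse direction holds.

Forward direction. This fails: take s = 7. Certainly 7 ∣ 7, but 14 ∤ 7.

Converse. Suppose 14 ∣ s and 4 ∣ s. Any common multiple of 14 and 4 is a multiple of their lcm; here lcm(14, 4) = 14·4/gcd(14, 4) = 56/2 = 28, so 28 ∣ s. Since 7 ∣ 28, it follows that 7 ∣ s.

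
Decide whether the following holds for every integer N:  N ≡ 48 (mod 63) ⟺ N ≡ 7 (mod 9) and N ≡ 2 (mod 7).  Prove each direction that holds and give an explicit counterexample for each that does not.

Forward direction. This fails: N = 48 gives 48 ≡ 48 (mod 63) but 48 ≡ 3 (mod 9), so the conjunction on the right does not hold.

Converse. This fails: N = 16 satisfies both congruences on the right (16 ≡ 7 mod 9 and 16 ≡ 2 mod 7) yet 16 ≡ 16 (mod 63), not 48.

(⇒) fails and (⇐) fails.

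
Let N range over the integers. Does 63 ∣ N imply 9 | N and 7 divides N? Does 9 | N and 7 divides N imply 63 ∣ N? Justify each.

Both directions hold; the statement is true.

(⇒) If 63 ∣ N, write N = 63q. Since 63 = 7·9, N = 9·(7q), so 9 ∣ N; and since 63 = 9·7, N = 7·(9q), so 7 ∣ N.

(⇐) Suppose 9 ∣ N and 7 ∣ N. Any common multiple of 9 and 7 is a multiple of their lcm; here gcd(9, 7) = 1, so lcm(9, 7) = 9·7 = 63, so 63 ∣ N.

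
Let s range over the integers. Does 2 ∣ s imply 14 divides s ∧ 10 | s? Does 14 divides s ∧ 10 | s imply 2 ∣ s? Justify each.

Not equivalent: only (⇐) holds.

(→) This fails: take s = 2. Certainly 2 ∣ 2, but 14 ∤ 2.

(←) Suppose 14 ∣ s and 10 ∣ s. Any common multiple of 14 and 10 is a multiple of their lcm; here lcm(14, 10) = 14·10/gcd(14, 10) = 140/2 = 70, so 70 ∣ s. Since 2 ∣ 70, it follows that 2 ∣ s.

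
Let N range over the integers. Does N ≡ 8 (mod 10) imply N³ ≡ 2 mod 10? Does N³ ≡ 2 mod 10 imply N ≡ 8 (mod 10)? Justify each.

The biconditional holds.

Converse. For the converse, argue contrapositively. If N ≢ 8 (mod 10), then N is congruent to one of 0, 1, 2, 3, 4, 5, 6, 7, 9 modulo 10, and these give N³ ≡ 0, 1, 8, 7, 4, 5, 6, 3, 9 respectively — never 2.

Forward direction. Suppose N ≡ 8 (mod 10). Write N = 10j + 8. Then (10j + 8)³ = 1000j³ + 2400j² + 1920j + 512 = 10(100j³ + 240j² + 192j + 51) + 2, so N³ ≡ 2 (mod 10).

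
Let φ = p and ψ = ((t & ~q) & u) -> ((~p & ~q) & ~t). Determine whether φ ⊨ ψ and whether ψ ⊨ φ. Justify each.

(⇒) fails and (⇐) fails.

(⇒) This fails. Under p = T, u = T, q = F, t = T, the left side is true but the right side is false.

(⇐) This fails. Under p = F, u = F, q = F, t = F, the left side is false but the right side is true.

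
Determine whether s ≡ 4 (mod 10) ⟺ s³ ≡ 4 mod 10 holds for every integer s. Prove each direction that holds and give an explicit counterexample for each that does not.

Both implications hold.

(→) Suppose s ≡ 4 (mod 10). Write s = 10j + 4. Then (10j + 4)³ = 1000j³ + 1200j² + 480j + 64 = 10(100j³ + 120j² + 48j + 6) + 4, so s³ ≡ 4 (mod 10).

(←) For the converse, argue contrapositively. If s ≢ 4 (mod 10), then s is congruent to one of 0, 1, 2, 3, 5, 6, 7, 8, 9 modulo 10, and these give s³ ≡ 0, 1, 8, 7, 5, 6, 3, 2, 9 respectively — never 4.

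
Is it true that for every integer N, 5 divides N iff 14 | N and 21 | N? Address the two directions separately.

(⇒) This fails: take N = 5. Certainly 5 ∣ 5, but 14 ∤ 5.

(⇐) This fails: take N = 42. Both 14 ∣ 42 and 21 ∣ 42, yet 42 is not a multiple of 5 (since 42 = 8·5 + 2), so 5 ∤ 42.

Both directions fail.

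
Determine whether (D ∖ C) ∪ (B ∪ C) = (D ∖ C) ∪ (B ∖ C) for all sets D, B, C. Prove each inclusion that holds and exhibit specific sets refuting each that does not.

(⊆) fails; (⊇) holds.

Forward inclusion. This inclusion fails. Take D = ∅, B = ∅, C = {1}; then 1 ∈ (D ∖ C) ∪ (B ∪ C) but 1 ∉ (D ∖ C) ∪ (B ∖ C).

Reverse inclusion. Let x ∈ (D ∖ C) ∪ (B ∖ C). Then either x ∈ D and x ∉ B, C; or x ∈ B and x ∉ D, C; or x ∈ D ∩ B and x ∉ C. In each case x ∈ (D ∖ C) ∪ (B ∪ C), so (D ∖ C) ∪ (B ∖ C) ⊆ (D ∖ C) ∪ (B ∪ C).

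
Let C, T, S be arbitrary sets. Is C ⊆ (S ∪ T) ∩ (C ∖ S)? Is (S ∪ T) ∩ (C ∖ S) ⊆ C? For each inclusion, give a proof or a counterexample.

(⊆) fails; (⊇) holds.

(⟹) This inclusion fails. Take C = {1}, T = ∅, S = ∅; then 1 ∈ C but 1 ∉ (S ∪ T) ∩ (C ∖ S).

(⟸) Let x ∈ (S ∪ T) ∩ (C ∖ S). Then x ∈ C ∩ T and x ∉ S, from which x ∈ C.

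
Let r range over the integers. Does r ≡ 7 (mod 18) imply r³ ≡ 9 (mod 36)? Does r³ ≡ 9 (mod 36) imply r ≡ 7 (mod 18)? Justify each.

Neither direction holds.

[⇒] This fails: take r = 7. Then 7 ≡ 7 (mod 18), but 7³ = 343 ≡ 19 (mod 36), not 9.

[⇐] This fails: take r = 9. Then 9³ = 729 ≡ 9 (mod 36), yet 9 ≡ 9 (mod 18), not 7.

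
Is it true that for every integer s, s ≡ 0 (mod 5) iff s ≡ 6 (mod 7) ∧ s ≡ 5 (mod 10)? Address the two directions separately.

(→) This fails: s = 0 gives 0 ≡ 0 (mod 5) but 0 ≡ 0 (mod 7), so the conjunction on the right does not hold.

(←) Conversely, if s ≡ 6 (mod 7) and s ≡ 5 (mod 10), then by the Chinese remainder theorem s ≡ 55 (mod 70). Since 55 ≡ 0 (mod 5) and 5 ∣ 70, we get s ≡ 0 (mod 5).

Only the converse holds.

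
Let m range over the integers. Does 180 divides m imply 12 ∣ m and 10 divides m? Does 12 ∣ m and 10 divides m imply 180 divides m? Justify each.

Only the forward direction holds.

(⇒) If 180 ∣ m, write m = 180q. Since 180 = 15·12, m = 12·(15q), so 12 ∣ m; and since 180 = 18·10, m = 10·(18q), so 10 ∣ m.

(⇐) This fails: take m = 60. Both 12 ∣ 60 and 10 ∣ 60, yet 60 is not a multiple of 180 (since 60 = 0·180 + 60), so 180 ∤ 60.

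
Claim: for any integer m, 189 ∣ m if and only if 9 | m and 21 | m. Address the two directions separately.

(⟹) If 189 ∣ m, write m = 189q. Since 189 = 21·9, m = 9·(21q), so 9 ∣ m; and since 189 = 9·21, m = 21·(9q), so 21 ∣ m.

(⟸) This fails: take m = 63. Both 9 ∣ 63 and 21 ∣ 63, yet 63 is not a multiple of 189 (since 63 = 0·189 + 63), so 189 ∤ 63.

(⇒) holds; (⇐) fails.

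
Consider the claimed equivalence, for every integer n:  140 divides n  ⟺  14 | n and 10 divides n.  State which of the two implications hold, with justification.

(⟹) If 140 ∣ n, write n = 140q. Since 140 = 10·14, n = 14·(10q), so 14 ∣ n; and since 140 = 14·10, n = 10·(14q), so 10 ∣ n.

(⟸) This fails: take n = 70. Both 14 ∣ 70 and 10 ∣ 70, yet 70 is not a multiple of 140 (since 70 = 0·140 + 70), so 140 ∤ 70.

(⇒) holds; (⇐) fails.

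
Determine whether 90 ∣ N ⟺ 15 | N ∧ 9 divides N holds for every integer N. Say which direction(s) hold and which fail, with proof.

Forward direction. If 90 ∣ N, write N = 90q. Since 90 = 6·15, N = 15·(6q), so 15 ∣ N; and since 90 = 10·9, N = 9·(10q), so 9 ∣ N.

Converse. This fails: take N = 45. Both 15 ∣ 45 and 9 ∣ 45, yet 45 is not a multiple of 90 (since 45 = 0·90 + 45), so 90 ∤ 45.

Not equivalent: only (⇒) holds.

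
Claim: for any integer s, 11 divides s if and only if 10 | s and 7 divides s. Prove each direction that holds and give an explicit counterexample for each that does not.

Neither direction holds.

Forward direction. This fails: take s = 11. Certainly 11 ∣ 11, but 10 ∤ 11.

Converse. This fails: take s = 70. Both 10 ∣ 70 and 7 ∣ 70, yet 70 is not a multiple of 11 (since 70 = 6·11 + 4), so 11 ∤ 70.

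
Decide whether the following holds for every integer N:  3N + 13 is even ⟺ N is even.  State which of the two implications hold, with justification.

[⇒] This fails: N = 1 gives 3N + 13 = 16, which is even, but 1 is odd, not even.

[⇐] This also fails: N = 6 is even, but 3N + 13 = 31 is odd, not even.

Neither direction holds.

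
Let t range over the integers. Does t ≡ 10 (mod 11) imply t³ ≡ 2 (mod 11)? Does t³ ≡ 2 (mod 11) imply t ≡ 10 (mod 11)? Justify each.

Both directions fail.

(⇒) This fails: take t = 10. Then 10 ≡ 10 (mod 11), but 10³ = 1000 ≡ 10 (mod 11), not 2.

(⇐) This fails: take t = 7. Then 7³ = 343 ≡ 2 (mod 11), yet 7 ≡ 7 (mod 11), not 10.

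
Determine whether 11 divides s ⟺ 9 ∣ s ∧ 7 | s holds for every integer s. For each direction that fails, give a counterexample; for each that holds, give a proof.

Forward direction. This fails: take s = 11. Certainly 11 ∣ 11, but 9 ∤ 11.

Converse. This fails: take s = 63. Both 9 ∣ 63 and 7 ∣ 63, yet 63 is not a multiple of 11 (since 63 = 5·11 + 8), so 11 ∤ 63.

Neither implication holds.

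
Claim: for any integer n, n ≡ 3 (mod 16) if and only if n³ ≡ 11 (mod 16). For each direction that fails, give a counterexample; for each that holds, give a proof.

The biconditional holds.

Forward direction. Suppose n ≡ 3 (mod 16). Write n = 16j + 3. Then (16j + 3)³ = 4096j³ + 2304j² + 432j + 27 = 16(256j³ + 144j² + 27j + 1) + 11, so n³ ≡ 11 (mod 16).

Converse. Suppose n³ ≡ 11 (mod 16). The only residue r in {0, …, 15} with r³ ≡ 11 (mod 16) is r = 3, so n ≡ 3 (mod 16).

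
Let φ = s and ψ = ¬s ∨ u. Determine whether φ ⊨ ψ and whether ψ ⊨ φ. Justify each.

(→) This fails. Under u = F, s = T, the left side is true but the right side is false.

(←) This fails. Under u = F, s = F, the left side is false but the right side is true.

Both directions fail.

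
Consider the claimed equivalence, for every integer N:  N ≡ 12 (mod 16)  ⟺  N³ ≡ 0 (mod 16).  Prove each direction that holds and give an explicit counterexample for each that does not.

[⇐] This fails: take N = 0. Then 0³ = 0 ≡ 0 (mod 16), yet 0 ≡ 0 (mod 16), not 12.

[⇒] Suppose N ≡ 12 (mod 16). Write N = 16j + 12. Then (16j + 12)³ = 4096j³ + 9216j² + 6912j + 1728 = 16(256j³ + 576j² + 432j + 108) + 0, so N³ ≡ 0 (mod 16).

Only the forward direction holds.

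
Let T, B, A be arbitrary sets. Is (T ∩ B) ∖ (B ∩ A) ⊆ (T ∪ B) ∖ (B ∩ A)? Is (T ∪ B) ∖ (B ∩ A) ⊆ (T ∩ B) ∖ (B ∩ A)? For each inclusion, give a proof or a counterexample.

Reverse inclusion. This inclusion fails. Take T = {1}, B = ∅, A = ∅; then 1 ∈ (T ∪ B) ∖ (B ∩ A) but 1 ∉ (T ∩ B) ∖ (B ∩ A).

Forward inclusion. Let x ∈ (T ∩ B) ∖ (B ∩ A). Then x ∈ T ∩ B and x ∉ A, from which x ∈ (T ∪ B) ∖ (B ∩ A).

(⊆) holds; (⊇) fails.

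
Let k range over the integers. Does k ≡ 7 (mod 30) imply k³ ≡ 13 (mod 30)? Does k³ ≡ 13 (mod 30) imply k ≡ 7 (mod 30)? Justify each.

Both directions hold.

[⇒] Suppose k ≡ 7 (mod 30). Write k = 30j + 7. Then (30j + 7)³ = 27000j³ + 18900j² + 4410j + 343 = 30(900j³ + 630j² + 147j + 11) + 13, so k³ ≡ 13 (mod 30).

[⇐] Conversely, suppose k³ ≡ 13 (mod 30). The only residue r in {0, …, 29} with r³ ≡ 13 (mod 30) is r = 7, so k ≡ 7 (mod 30).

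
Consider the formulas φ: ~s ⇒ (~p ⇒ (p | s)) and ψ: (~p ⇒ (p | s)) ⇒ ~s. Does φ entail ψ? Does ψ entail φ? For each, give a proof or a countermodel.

(⟹) This fails. Under p = F, s = T, the left side is true but the right side is false.

(⟸) This fails. Under p = F, s = F, the left side is false but the right side is true.

Both directions fail.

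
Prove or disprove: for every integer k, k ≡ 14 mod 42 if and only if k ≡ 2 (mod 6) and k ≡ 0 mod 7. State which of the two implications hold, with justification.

(⇐) If k ≡ 2 (mod 6) and k ≡ 0 (mod 7), then by the Chinese remainder theorem k ≡ 14 (mod 42). This is exactly k ≡ 14 (mod 42).

(⇒) Suppose k ≡ 14 (mod 42); write k = 42j + 14. Since 6 ∣ 42, reducing mod 6 gives k ≡ 14 ≡ 2 (mod 6); since 7 ∣ 42, reducing mod 7 gives k ≡ 14 ≡ 0 (mod 7).

Equivalent; both directions hold.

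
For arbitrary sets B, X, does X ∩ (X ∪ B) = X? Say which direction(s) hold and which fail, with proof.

(⊇) Let x ∈ X. Then either x ∈ X and x ∉ B; or x ∈ B ∩ X. In each case x ∈ X ∩ (X ∪ B), so X ⊆ X ∩ (X ∪ B).

(⊆) Let x ∈ X ∩ (X ∪ B). Then either x ∈ X and x ∉ B; or x ∈ B ∩ X. In each case x ∈ X, so X ∩ (X ∪ B) ⊆ X.

Both inclusions hold.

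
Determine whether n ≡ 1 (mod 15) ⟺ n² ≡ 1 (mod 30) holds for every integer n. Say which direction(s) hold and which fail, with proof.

(⟹) This fails: take n = 16. Then 16 ≡ 1 (mod 15), but 16² = 256 ≡ 16 (mod 30), not 1.

(⟸) This fails: take n = 11. Then 11² = 121 ≡ 1 (mod 30), yet 11 ≡ 11 (mod 15), not 1.

(⇒) fails and (⇐) fails.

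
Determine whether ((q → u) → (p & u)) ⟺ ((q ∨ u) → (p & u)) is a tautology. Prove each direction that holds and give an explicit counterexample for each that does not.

[⇒] This fails. Under q = T, p = F, u = F, the left side is true but the right side is false.

[⇐] This fails. Under q = F, p = F, u = F, the left side is false but the right side is true.

Both directions fail.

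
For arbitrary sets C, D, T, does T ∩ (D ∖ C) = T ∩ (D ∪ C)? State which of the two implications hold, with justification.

(⟹) Let x ∈ T ∩ (D ∖ C). Then x ∈ D ∩ T and x ∉ C, from which x ∈ T ∩ (D ∪ C).

(⟸) This inclusion fails. Take C = {1}, D = ∅, T = {1}; then 1 ∈ T ∩ (D ∪ C) but 1 ∉ T ∩ (D ∖ C).

(⊆) holds; (⊇) fails.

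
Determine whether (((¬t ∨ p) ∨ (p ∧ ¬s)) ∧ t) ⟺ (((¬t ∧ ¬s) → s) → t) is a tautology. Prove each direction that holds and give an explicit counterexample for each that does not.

The forward direction holds; the converse fails.

[⇒] Assume the antecedent. If t is true, ((¬t ∧ ¬s) → s) → t reduces to true regardless of the other variables. If t is false, the antecedent cannot hold. Either way ((¬t ∧ ¬s) → s) → t holds.

[⇐] This fails. Under t = F, s = F, p = F, the left side is false but the right side is true.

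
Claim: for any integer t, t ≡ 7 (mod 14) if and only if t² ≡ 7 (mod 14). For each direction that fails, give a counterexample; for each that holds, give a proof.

Both directions hold; the statement is true.

(⟸) Suppose t² ≡ 7 (mod 14). The only residue r in {0, …, 13} with r² ≡ 7 (mod 14) is r = 7, so t ≡ 7 (mod 14).

(⟹) Suppose t ≡ 7 (mod 14). Write t = 14j + 7. Then (14j + 7)² = 196j² + 196j + 49 = 14(14j² + 14j + 3) + 7, so t² ≡ 7 (mod 14).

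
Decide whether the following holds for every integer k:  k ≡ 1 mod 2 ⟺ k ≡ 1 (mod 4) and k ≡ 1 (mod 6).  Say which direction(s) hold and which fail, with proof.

Only the converse holds.

Forward direction. This fails: k = 3 gives 3 ≡ 1 (mod 2) but 3 ≡ 3 (mod 4), so the conjunction on the right does not hold.

Converse. If k ≡ 1 (mod 4) and k ≡ 1 (mod 6), then by the Chinese remainder theorem k ≡ 1 (mod 12). Since 1 ≡ 1 (mod 2) and 2 ∣ 12, we get k ≡ 1 (mod 2).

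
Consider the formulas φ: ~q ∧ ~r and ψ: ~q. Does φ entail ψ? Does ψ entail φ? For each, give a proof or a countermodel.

(⇒) Assume the antecedent. If q is true, the antecedent cannot hold. If q is false, ~q reduces to true regardless of the other variables. Either way ~q holds.

(⇐) This fails. Under q = F, r = T, the left side is false but the right side is true.

The forward direction holds; the converse fails.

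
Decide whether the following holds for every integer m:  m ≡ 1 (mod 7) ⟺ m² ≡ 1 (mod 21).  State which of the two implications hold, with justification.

[⇒] This fails: take m = 15. Then 15 ≡ 1 (mod 7), but 15² = 225 ≡ 15 (mod 21), not 1.

[⇐] This fails: take m = 13. Then 13² = 169 ≡ 1 (mod 21), yet 13 ≡ 6 (mod 7), not 1.

Both directions fail.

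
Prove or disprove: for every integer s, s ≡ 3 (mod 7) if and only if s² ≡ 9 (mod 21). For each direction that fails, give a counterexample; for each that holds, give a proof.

(→) This fails: take s = 10. Then 10 ≡ 3 (mod 7), but 10² = 100 ≡ 16 (mod 21), not 9.

(←) This fails: take s = 18. Then 18² = 324 ≡ 9 (mod 21), yet 18 ≡ 4 (mod 7), not 3.

Neither direction holds.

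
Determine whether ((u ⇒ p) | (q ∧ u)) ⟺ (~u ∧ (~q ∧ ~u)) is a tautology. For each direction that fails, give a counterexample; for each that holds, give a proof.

(⇒) fails; (⇐) holds.

(→) This fails. Under p = F, q = T, u = F, the left side is true but the right side is false.

(←) Assume the antecedent. If p is true, (u ⇒ p) | (q ∧ u) reduces to true regardless of the other variables. If p is false, the antecedent forces (p = F, q = F, u = F), and (u ⇒ p) | (q ∧ u) holds there. Either way (u ⇒ p) | (q ∧ u) holds.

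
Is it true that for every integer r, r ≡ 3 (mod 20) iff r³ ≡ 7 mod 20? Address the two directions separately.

Equivalent; both directions hold.

(←) Suppose r³ ≡ 7 (mod 20). The only residue r in {0, …, 19} with r³ ≡ 7 (mod 20) is r = 3, so r ≡ 3 (mod 20).

(→) Suppose r ≡ 3 (mod 20). Write r = 20j + 3. Then (20j + 3)³ = 8000j³ + 3600j² + 540j + 27 = 20(400j³ + 180j² + 27j + 1) + 7, so r³ ≡ 7 (mod 20).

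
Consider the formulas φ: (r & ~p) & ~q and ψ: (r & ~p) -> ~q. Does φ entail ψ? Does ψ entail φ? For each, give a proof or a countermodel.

(→) Assume the antecedent. If p is true, the antecedent cannot hold. If p is false, the antecedent forces (p = F, q = F, r = T), and (r & ~p) -> ~q holds there. Either way (r & ~p) -> ~q holds.

(←) This fails. Under p = F, q = F, r = F, the left side is false but the right side is true.

Only the forward implication holds.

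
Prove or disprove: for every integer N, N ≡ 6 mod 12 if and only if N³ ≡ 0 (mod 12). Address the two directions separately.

(→) Suppose N ≡ 6 mod 12. Write N = 12j + 6. Then (12j + 6)³ = 1728j³ + 2592j² + 1296j + 216 = 12(144j³ + 216j² + 108j + 18) + 0, so N³ ≡ 0 (mod 12).

(←) This fails: take N = 0. Then 0³ = 0 ≡ 0 (mod 12), yet 0 ≡ 0 (mod 12), not 6.

The forward direction holds; the converse fails.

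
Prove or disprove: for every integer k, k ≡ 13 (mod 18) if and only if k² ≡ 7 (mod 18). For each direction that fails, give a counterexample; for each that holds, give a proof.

[⇒] Suppose k ≡ 13 (mod 18). Write k = 18j + 13. Then (18j + 13)² = 324j² + 468j + 169 = 18(18j² + 26j + 9) + 7, so k² ≡ 7 (mod 18).

[⇐] This fails: take k = 5. Then 5² = 25 ≡ 7 (mod 18), yet 5 ≡ 5 (mod 18), not 13.

(⇒) holds; (⇐) fails.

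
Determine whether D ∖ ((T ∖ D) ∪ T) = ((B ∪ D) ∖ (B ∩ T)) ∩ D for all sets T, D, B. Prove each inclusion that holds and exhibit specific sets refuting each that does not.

Forward inclusion. Let x ∈ D ∖ ((T ∖ D) ∪ T). Then either x ∈ D and x ∉ T, B; or x ∈ D ∩ B and x ∉ T. In each case x ∈ ((B ∪ D) ∖ (B ∩ T)) ∩ D, so D ∖ ((T ∖ D) ∪ T) ⊆ ((B ∪ D) ∖ (B ∩ T)) ∩ D.

Reverse inclusion. This inclusion fails. Take T = {1}, D = {1}, B = ∅; then 1 ∈ ((B ∪ D) ∖ (B ∩ T)) ∩ D but 1 ∉ D ∖ ((T ∖ D) ∪ T).

(⊆) holds; (⊇) fails.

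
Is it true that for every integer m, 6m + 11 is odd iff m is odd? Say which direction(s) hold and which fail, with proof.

Only the converse holds.

(⇐) Suppose m is odd. Since 6 is even, 6m is even for every m, so 6m + 11 has the same parity as 11, which is odd. Hence 6m + 11 is odd.

(⇒) This fails: take m = 2. Then 6m + 11 = 23, which is odd, yet m = 2 is even, not odd.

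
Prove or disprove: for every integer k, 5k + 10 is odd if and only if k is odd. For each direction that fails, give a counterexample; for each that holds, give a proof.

(→) Suppose 5k + 10 is odd. Since 5 is odd, 5k and k have the same parity, so 5k + 10 ≡ k + 10 (mod 2). As 10 is even, 5k + 10 is odd exactly when k is odd. Thus k is odd.

(←) Conversely, suppose k is odd; write k = 2j + 1. Then 5k + 10 = 5·(2j + 1) + 10 = 2·5j + 15, which is odd.

The biconditional holds.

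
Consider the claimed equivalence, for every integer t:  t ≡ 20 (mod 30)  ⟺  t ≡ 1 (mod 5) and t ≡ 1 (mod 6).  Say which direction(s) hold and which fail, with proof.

Forward direction. This fails: t = 20 gives 20 ≡ 20 (mod 30) but 20 ≡ 0 (mod 5), so the conjunction on the right does not hold.

Converse. This fails: t = 1 satisfies both congruences on the right (1 ≡ 1 mod 5 and 1 ≡ 1 mod 6) yet 1 ≡ 1 (mod 30), not 20.

Neither direction holds.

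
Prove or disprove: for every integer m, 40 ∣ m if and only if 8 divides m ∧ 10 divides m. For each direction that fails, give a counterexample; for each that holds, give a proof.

[⇐] Suppose 8 ∣ m and 10 ∣ m. Any common multiple of 8 and 10 is a multiple of their lcm; here lcm(8, 10) = 8·10/gcd(8, 10) = 80/2 = 40, so 40 ∣ m.

[⇒] If 40 ∣ m, write m = 40q. Since 40 = 5·8, m = 8·(5q), so 8 ∣ m; and since 40 = 4·10, m = 10·(4q), so 10 ∣ m.

Equivalent; both directions hold.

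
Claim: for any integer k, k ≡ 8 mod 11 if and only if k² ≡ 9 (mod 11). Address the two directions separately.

Only the forward implication holds.

Forward direction. Suppose k ≡ 8 mod 11. Write k = 11j + 8. Then (11j + 8)² = 121j² + 176j + 64 = 11(11j² + 16j + 5) + 9, so k² ≡ 9 (mod 11).

Converse. This fails: take k = 3. Then 3² = 9 ≡ 9 (mod 11), yet 3 ≡ 3 (mod 11), not 8.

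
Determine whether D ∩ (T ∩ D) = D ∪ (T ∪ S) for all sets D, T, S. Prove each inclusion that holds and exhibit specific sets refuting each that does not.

Only the forward inclusion holds.

(⊇) This inclusion fails. Take D = {1}, T = ∅, S = ∅; then 1 ∈ D ∪ (T ∪ S) but 1 ∉ D ∩ (T ∩ D).

(⊆) Let x ∈ D ∩ (T ∩ D). Then either x ∈ D ∩ T and x ∉ S; or x ∈ D ∩ T ∩ S. In each case x ∈ D ∪ (T ∪ S), so D ∩ (T ∩ D) ⊆ D ∪ (T ∪ S).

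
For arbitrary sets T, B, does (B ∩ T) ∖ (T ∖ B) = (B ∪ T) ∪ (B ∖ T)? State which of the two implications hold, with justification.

Forward inclusion. Let x ∈ (B ∩ T) ∖ (T ∖ B). Then x ∈ T ∩ B, from which x ∈ (B ∪ T) ∪ (B ∖ T).

Reverse inclusion. This inclusion fails. Take T = {1}, B = ∅; then 1 ∈ (B ∪ T) ∪ (B ∖ T) but 1 ∉ (B ∩ T) ∖ (T ∖ B).

Only the forward inclusion holds.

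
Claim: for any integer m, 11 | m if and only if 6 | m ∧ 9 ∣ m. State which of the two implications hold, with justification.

Both directions fail.

(⟹) This fails: take m = 11. Certainly 11 ∣ 11, but 6 ∤ 11.

(⟸) This fails: take m = 18. Both 6 ∣ 18 and 9 ∣ 18, yet 18 is not a multiple of 11 (since 18 = 1·11 + 7), so 11 ∤ 18.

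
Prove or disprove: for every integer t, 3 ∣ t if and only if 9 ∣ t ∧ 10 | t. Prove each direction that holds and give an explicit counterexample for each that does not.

Only the converse holds.

(→) This fails: take t = 3. Certainly 3 ∣ 3, but 9 ∤ 3.

(←) Suppose 9 ∣ t and 10 ∣ t. Any common multiple of 9 and 10 is a multiple of their lcm; here gcd(9, 10) = 1, so lcm(9, 10) = 9·10 = 90, so 90 ∣ t. Since 3 ∣ 90, it follows that 3 ∣ t.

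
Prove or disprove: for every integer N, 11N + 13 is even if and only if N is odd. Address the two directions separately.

(←) Suppose N is odd; write N = 2j + 1. Then 11N + 13 = 11·(2j + 1) + 13 = 2·11j + 24, which is even.

(→) Suppose 11N + 13 is even. Since 11 is odd, 11N and N have the same parity, so 11N + 13 ≡ N + 13 (mod 2). As 13 is odd, 11N + 13 is even exactly when N is odd. Thus N is odd.

Both directions hold.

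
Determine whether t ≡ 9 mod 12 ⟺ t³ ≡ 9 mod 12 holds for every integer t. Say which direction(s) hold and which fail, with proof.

(⇒) Suppose t ≡ 9 mod 12. Write t = 12j + 9. Then (12j + 9)³ = 1728j³ + 3888j² + 2916j + 729 = 12(144j³ + 324j² + 243j + 60) + 9, so t³ ≡ 9 (mod 12).

(⇐) For the converse, argue contrapositively. If t ≢ 9 (mod 12), then t is congruent to one of 0, 1, 2, 3, 4, 5, 6, 7, 8, 10, 11 modulo 12, and these give t³ ≡ 0, 1, 8, 3, 4, 5, 0, 7, 8, 4, 11 respectively — never 9.

Both directions hold; the statement is true.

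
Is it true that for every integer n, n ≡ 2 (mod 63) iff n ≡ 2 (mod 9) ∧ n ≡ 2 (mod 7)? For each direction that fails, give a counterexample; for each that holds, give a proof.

(←) If n ≡ 2 (mod 9) and n ≡ 2 (mod 7), then by the Chinese remainder theorem n ≡ 2 (mod 63). This is exactly n ≡ 2 (mod 63).

(→) Suppose n ≡ 2 (mod 63); write n = 63j + 2. Since 9 ∣ 63, reducing mod 9 gives n ≡ 2 (mod 9); since 7 ∣ 63, reducing mod 7 gives n ≡ 2 (mod 7).

Both directions hold; the statement is true.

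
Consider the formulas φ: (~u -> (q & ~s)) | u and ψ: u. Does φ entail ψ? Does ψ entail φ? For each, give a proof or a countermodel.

(⟹) This fails. Under s = F, q = T, u = F, the left side is true but the right side is false.

(⟸) Assume the antecedent. If s is true, the antecedent forces (s = T, q = F, u = T) or (s = T, q = T, u = T), and (~u -> (q & ~s)) | u holds there. If s is false, the antecedent forces (s = F, q = F, u = T) or (s = F, q = T, u = T), and (~u -> (q & ~s)) | u holds there. Either way (~u -> (q & ~s)) | u holds.

(⇒) fails; (⇐) holds.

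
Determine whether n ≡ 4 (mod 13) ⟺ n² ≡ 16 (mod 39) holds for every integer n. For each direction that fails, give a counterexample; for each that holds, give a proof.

Both directions fail.

(⇒) This fails: take n = 30. Then 30 ≡ 4 (mod 13), but 30² = 900 ≡ 3 (mod 39), not 16.

(⇐) This fails: take n = 22. Then 22² = 484 ≡ 16 (mod 39), yet 22 ≡ 9 (mod 13), not 4.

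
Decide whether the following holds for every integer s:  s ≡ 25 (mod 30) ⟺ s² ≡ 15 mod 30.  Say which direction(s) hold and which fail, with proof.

(⇒) This fails: take s = 25. Then 25 ≡ 25 (mod 30), but 25² = 625 ≡ 25 (mod 30), not 15.

(⇐) This fails: take s = 15. Then 15² = 225 ≡ 15 (mod 30), yet 15 ≡ 15 (mod 30), not 25.

Both directions fail.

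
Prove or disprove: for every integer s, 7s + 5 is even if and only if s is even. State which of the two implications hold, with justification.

Neither direction holds.

(⇒) This fails: s = 3 gives 7s + 5 = 26, which is even, but 3 is odd, not even.

(⇐) This also fails: s = 6 is even, but 7s + 5 = 47 is odd, not even.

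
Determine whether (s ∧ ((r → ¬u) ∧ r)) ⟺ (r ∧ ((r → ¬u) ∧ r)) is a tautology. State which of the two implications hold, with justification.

(⟹) Assume the antecedent. If s is true, the antecedent forces (s = T, r = T, u = F), and r ∧ ((r → ¬u) ∧ r) holds there. If s is false, the antecedent cannot hold. Either way r ∧ ((r → ¬u) ∧ r) holds.

(⟸) This fails. Under s = F, r = T, u = F, the left side is false but the right side is true.

Not equivalent: only (⇒) holds.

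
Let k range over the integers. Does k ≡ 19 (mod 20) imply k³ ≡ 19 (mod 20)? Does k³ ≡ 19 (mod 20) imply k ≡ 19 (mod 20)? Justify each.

The biconditional holds.

Forward direction. Suppose k ≡ 19 (mod 20). Write k = 20j + 19. Then (20j + 19)³ = 8000j³ + 22800j² + 21660j + 6859 = 20(400j³ + 1140j² + 1083j + 342) + 19, so k³ ≡ 19 (mod 20).

Converse. Suppose k³ ≡ 19 (mod 20). The only residue r in {0, …, 19} with r³ ≡ 19 (mod 20) is r = 19, so k ≡ 19 (mod 20).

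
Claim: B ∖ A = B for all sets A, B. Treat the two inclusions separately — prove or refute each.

(⟹) Let x ∈ B ∖ A. Then x ∈ B and x ∉ A, from which x ∈ B.

(⟸) This inclusion fails. Take A = {1}, B = {1}; then 1 ∈ B but 1 ∉ B ∖ A.

Only the forward inclusion holds.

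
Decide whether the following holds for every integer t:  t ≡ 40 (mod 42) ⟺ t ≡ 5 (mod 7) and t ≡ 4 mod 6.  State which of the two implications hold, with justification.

(→) Suppose t ≡ 40 (mod 42); write t = 42j + 40. Since 7 ∣ 42, reducing mod 7 gives t ≡ 40 ≡ 5 (mod 7); since 6 ∣ 42, reducing mod 6 gives t ≡ 40 ≡ 4 (mod 6).

(←) Conversely, if t ≡ 5 (mod 7) and t ≡ 4 (mod 6), then by the Chinese remainder theorem t ≡ 40 (mod 42). This is exactly t ≡ 40 (mod 42).

The biconditional holds.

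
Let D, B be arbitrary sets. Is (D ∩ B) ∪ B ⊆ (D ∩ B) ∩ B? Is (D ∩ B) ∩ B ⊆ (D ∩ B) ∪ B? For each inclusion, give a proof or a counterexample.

Only the reverse inclusion holds.

(⊆) This inclusion fails. Take D = ∅, B = {1}; then 1 ∈ (D ∩ B) ∪ B but 1 ∉ (D ∩ B) ∩ B.

(⊇) Let x ∈ (D ∩ B) ∩ B. Then x ∈ D ∩ B, from which x ∈ (D ∩ B) ∪ B.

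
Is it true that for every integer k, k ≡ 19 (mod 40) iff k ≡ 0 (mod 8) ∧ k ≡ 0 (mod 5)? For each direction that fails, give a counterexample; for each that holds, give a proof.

(⇒) This fails: k = 19 gives 19 ≡ 19 (mod 40) but 19 ≡ 3 (mod 8), so the conjunction on the right does not hold.

(⇐) This fails: k = 0 satisfies both congruences on the right (0 ≡ 0 mod 8 and 0 ≡ 0 mod 5) yet 0 ≡ 0 (mod 40), not 19.

Neither implication holds.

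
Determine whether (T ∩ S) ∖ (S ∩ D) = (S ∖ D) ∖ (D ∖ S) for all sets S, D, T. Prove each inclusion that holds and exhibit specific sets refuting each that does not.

(⊆) Let x ∈ (T ∩ S) ∖ (S ∩ D). Then x ∈ S ∩ T and x ∉ D, from which x ∈ (S ∖ D) ∖ (D ∖ S).

(⊇) This inclusion fails. Take S = {1}, D = ∅, T = ∅; then 1 ∈ (S ∖ D) ∖ (D ∖ S) but 1 ∉ (T ∩ S) ∖ (S ∩ D).

The sets are not equal: only the forward inclusion holds.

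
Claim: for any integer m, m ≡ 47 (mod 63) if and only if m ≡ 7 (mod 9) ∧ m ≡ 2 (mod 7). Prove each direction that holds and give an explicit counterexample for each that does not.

Both directions fail.

(⇒) This fails: m = 47 gives 47 ≡ 47 (mod 63) but 47 ≡ 2 (mod 9), so the conjunction on the right does not hold.

(⇐) This fails: m = 16 satisfies both congruences on the right (16 ≡ 7 mod 9 and 16 ≡ 2 mod 7) yet 16 ≡ 16 (mod 63), not 47.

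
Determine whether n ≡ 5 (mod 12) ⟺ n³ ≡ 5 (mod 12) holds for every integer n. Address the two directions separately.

(⇒) Suppose n ≡ 5 (mod 12). Write n = 12j + 5. Then (12j + 5)³ = 1728j³ + 2160j² + 900j + 125 = 12(144j³ + 180j² + 75j + 10) + 5, so n³ ≡ 5 (mod 12).

(⇐) For the converse, argue contrapositively. If n ≢ 5 (mod 12), then n is congruent to one of 0, 1, 2, 3, 4, 6, 7, 8, 9, 10, 11 modulo 12, and these give n³ ≡ 0, 1, 8, 3, 4, 0, 7, 8, 9, 4, 11 respectively — never 5.

The biconditional holds.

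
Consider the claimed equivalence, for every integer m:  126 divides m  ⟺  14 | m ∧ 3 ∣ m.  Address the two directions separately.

(→) If 126 ∣ m, write m = 126q. Since 126 = 9·14, m = 14·(9q), so 14 ∣ m; and since 126 = 42·3, m = 3·(42q), so 3 ∣ m.

(←) This fails: take m = 42. Both 14 ∣ 42 and 3 ∣ 42, yet 42 is not a multiple of 126 (since 42 = 0·126 + 42), so 126 ∤ 42.

Only the forward direction holds.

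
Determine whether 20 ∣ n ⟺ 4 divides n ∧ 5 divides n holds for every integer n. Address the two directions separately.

[⇐] Suppose 4 ∣ n and 5 ∣ n. Any common multiple of 4 and 5 is a multiple of their lcm; here gcd(4, 5) = 1, so lcm(4, 5) = 4·5 = 20, so 20 ∣ n.

[⇒] If 20 ∣ n, write n = 20q. Since 20 = 5·4, n = 4·(5q), so 4 ∣ n; and since 20 = 4·5, n = 5·(4q), so 5 ∣ n.

Both directions hold; the statement is true.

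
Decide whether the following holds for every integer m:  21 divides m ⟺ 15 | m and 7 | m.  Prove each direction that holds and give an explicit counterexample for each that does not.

(⇒) fails; (⇐) holds.

[⇒] This fails: take m = 21. Certainly 21 ∣ 21, but 15 ∤ 21.

[⇐] Suppose 15 ∣ m and 7 ∣ m. Any common multiple of 15 and 7 is a multiple of their lcm; here gcd(15, 7) = 1, so lcm(15, 7) = 15·7 = 105, so 105 ∣ m. Since 21 ∣ 105, it follows that 21 ∣ m.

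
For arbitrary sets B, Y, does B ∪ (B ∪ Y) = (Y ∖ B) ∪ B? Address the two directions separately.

Both inclusions hold; the sets are equal.

(⊆) Let x ∈ B ∪ (B ∪ Y). Then either x ∈ B and x ∉ Y; or x ∈ Y and x ∉ B; or x ∈ B ∩ Y. In each case x ∈ (Y ∖ B) ∪ B, so B ∪ (B ∪ Y) ⊆ (Y ∖ B) ∪ B.

(⊇) Let x ∈ (Y ∖ B) ∪ B. Then either x ∈ B and x ∉ Y; or x ∈ Y and x ∉ B; or x ∈ B ∩ Y. In each case x ∈ B ∪ (B ∪ Y), so (Y ∖ B) ∪ B ⊆ B ∪ (B ∪ Y).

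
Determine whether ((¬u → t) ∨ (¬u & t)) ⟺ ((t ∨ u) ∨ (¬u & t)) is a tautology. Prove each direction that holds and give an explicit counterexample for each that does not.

[⇐] Assume the antecedent. If t is true, (¬u → t) ∨ (¬u & t) reduces to true regardless of the other variables. If t is false, the antecedent forces (t = F, u = T), and (¬u → t) ∨ (¬u & t) holds there. Either way (¬u → t) ∨ (¬u & t) holds.

[⇒] Assume the antecedent. If t is true, (t ∨ u) ∨ (¬u & t) reduces to true regardless of the other variables. If t is false, the antecedent forces (t = F, u = T), and (t ∨ u) ∨ (¬u & t) holds there. Either way (t ∨ u) ∨ (¬u & t) holds.

The biconditional holds.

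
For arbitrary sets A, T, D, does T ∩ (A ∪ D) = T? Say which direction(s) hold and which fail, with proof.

(⊆) Let x ∈ T ∩ (A ∪ D). Then either x ∈ A ∩ T and x ∉ D; or x ∈ T ∩ D and x ∉ A; or x ∈ A ∩ T ∩ D. In each case x ∈ T, so T ∩ (A ∪ D) ⊆ T.

(⊇) This inclusion fails. Take A = ∅, T = {1}, D = ∅; then 1 ∈ T but 1 ∉ T ∩ (A ∪ D).

Only the forward inclusion holds.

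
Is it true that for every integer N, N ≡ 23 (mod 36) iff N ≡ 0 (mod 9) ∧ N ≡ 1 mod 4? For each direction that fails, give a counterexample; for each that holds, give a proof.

Neither direction holds.

Forward direction. This fails: N = 23 gives 23 ≡ 23 (mod 36) but 23 ≡ 5 (mod 9), so the conjunction on the right does not hold.

Converse. This fails: N = 9 satisfies both congruences on the right (9 ≡ 0 mod 9 and 9 ≡ 1 mod 4) yet 9 ≡ 9 (mod 36), not 23.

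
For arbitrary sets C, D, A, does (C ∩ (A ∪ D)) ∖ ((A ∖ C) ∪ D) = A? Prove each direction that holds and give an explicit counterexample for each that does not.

(⊆) holds; (⊇) fails.

(⊆) Let x ∈ (C ∩ (A ∪ D)) ∖ ((A ∖ C) ∪ D). Then x ∈ C ∩ A and x ∉ D, from which x ∈ A.

(⊇) This inclusion fails. Take C = ∅, D = ∅, A = {1}; then 1 ∈ A but 1 ∉ (C ∩ (A ∪ D)) ∖ ((A ∖ C) ∪ D).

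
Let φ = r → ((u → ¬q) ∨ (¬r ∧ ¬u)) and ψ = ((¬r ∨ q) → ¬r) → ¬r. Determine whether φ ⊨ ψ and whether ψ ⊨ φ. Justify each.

Both directions fail.

[⇒] This fails. Under u = F, q = F, r = T, the left side is true but the right side is false.

[⇐] This fails. Under u = T, q = T, r = T, the left side is false but the right side is true.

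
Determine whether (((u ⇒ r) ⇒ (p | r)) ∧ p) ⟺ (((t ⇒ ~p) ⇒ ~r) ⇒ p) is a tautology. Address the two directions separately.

The forward direction holds; the converse fails.

(⇒) Assume the antecedent. If p is true, ((t ⇒ ~p) ⇒ ~r) ⇒ p reduces to true regardless of the other variables. If p is false, the antecedent cannot hold. Either way ((t ⇒ ~p) ⇒ ~r) ⇒ p holds.

(⇐) This fails. Under t = F, r = T, p = F, u = F, the left side is false but the right side is true.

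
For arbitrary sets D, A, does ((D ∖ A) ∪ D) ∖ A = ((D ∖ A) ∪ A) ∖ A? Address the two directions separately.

Forward inclusion. Let x ∈ ((D ∖ A) ∪ D) ∖ A. Then x ∈ D and x ∉ A, from which x ∈ ((D ∖ A) ∪ A) ∖ A.

Reverse inclusion. Let x ∈ ((D ∖ A) ∪ A) ∖ A. Then x ∈ D and x ∉ A, from which x ∈ ((D ∖ A) ∪ D) ∖ A.

Both inclusions hold; the sets are equal.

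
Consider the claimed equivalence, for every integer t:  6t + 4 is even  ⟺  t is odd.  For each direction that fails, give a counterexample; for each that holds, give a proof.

Not equivalent: only (⇐) holds.

[⇒] This fails: take t = 2. Then 6t + 4 = 16, which is even, yet t = 2 is even, not odd.

[⇐] Suppose t is odd. Since 6 is even, 6t is even for every t, so 6t + 4 has the same parity as 4, which is even. Hence 6t + 4 is even.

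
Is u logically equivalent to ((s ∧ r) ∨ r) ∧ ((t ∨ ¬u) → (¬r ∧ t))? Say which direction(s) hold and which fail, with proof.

Not equivalent: only (⇐) holds.

[⇒] This fails. Under u = T, s = F, t = F, r = F, the left side is true but the right side is false.

[⇐] Assume the antecedent. If u is true, u reduces to true regardless of the other variables. If u is false, the antecedent cannot hold. Either way u holds.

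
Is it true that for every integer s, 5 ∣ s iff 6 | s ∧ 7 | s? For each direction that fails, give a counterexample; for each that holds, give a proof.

(⇒) fails and (⇐) fails.

Forward direction. This fails: take s = 5. Certainly 5 ∣ 5, but 6 ∤ 5.

Converse. This fails: take s = 42. Both 6 ∣ 42 and 7 ∣ 42, yet 42 is not a multiple of 5 (since 42 = 8·5 + 2), so 5 ∤ 42.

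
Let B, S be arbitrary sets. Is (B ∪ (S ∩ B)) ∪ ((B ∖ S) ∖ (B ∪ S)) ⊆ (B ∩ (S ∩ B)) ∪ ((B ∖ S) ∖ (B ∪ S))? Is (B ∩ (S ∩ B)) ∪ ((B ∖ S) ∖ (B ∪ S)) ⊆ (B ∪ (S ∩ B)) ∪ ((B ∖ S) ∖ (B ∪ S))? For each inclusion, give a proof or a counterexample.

Only the reverse inclusion holds.

(⟹) This inclusion fails. Take B = {1}, S = ∅; then 1 ∈ (B ∪ (S ∩ B)) ∪ ((B ∖ S) ∖ (B ∪ S)) but 1 ∉ (B ∩ (S ∩ B)) ∪ ((B ∖ S) ∖ (B ∪ S)).

(⟸) Let x ∈ (B ∩ (S ∩ B)) ∪ ((B ∖ S) ∖ (B ∪ S)). Then x ∈ B ∩ S, from which x ∈ (B ∪ (S ∩ B)) ∪ ((B ∖ S) ∖ (B ∪ S)).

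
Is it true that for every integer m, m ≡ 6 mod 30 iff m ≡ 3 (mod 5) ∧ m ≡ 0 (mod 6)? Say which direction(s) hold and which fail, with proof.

Both directions fail.

[⇒] This fails: m = 6 gives 6 ≡ 6 (mod 30) but 6 ≡ 1 (mod 5), so the conjunction on the right does not hold.

[⇐] This fails: m = 18 satisfies both congruences on the right (18 ≡ 3 mod 5 and 18 ≡ 0 mod 6) yet 18 ≡ 18 (mod 30), not 6.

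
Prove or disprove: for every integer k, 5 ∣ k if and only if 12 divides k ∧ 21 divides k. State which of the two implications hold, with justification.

Neither direction holds.

(⇒) This fails: take k = 5. Certainly 5 ∣ 5, but 12 ∤ 5.

(⇐) This fails: take k = 84. Both 12 ∣ 84 and 21 ∣ 84, yet 84 is not a multiple of 5 (since 84 = 16·5 + 4), so 5 ∤ 84.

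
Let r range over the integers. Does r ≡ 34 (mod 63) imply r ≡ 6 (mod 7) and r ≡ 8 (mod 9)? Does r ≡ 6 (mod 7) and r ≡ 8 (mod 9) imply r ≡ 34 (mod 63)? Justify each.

Forward direction. This fails: r = 34 gives 34 ≡ 34 (mod 63) but 34 ≡ 7 (mod 9), so the conjunction on the right does not hold.

Converse. This fails: r = 62 satisfies both congruences on the right (62 ≡ 6 mod 7 and 62 ≡ 8 mod 9) yet 62 ≡ 62 (mod 63), not 34.

Neither direction holds.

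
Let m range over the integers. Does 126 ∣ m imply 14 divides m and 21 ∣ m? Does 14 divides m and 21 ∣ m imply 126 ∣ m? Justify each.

Converse. This fails: take m = 42. Both 14 ∣ 42 and 21 ∣ 42, yet 42 is not a multiple of 126 (since 42 = 0·126 + 42), so 126 ∤ 42.

Forward direction. If 126 ∣ m, write m = 126q. Since 126 = 9·14, m = 14·(9q), so 14 ∣ m; and since 126 = 6·21, m = 21·(6q), so 21 ∣ m.

The forward direction holds; the converse fails.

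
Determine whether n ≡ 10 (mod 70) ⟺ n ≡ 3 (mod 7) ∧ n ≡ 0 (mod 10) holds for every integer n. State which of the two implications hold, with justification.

The biconditional holds.

(⟹) Suppose n ≡ 10 (mod 70); write n = 70j + 10. Since 7 ∣ 70, reducing mod 7 gives n ≡ 10 ≡ 3 (mod 7); since 10 ∣ 70, reducing mod 10 gives n ≡ 10 ≡ 0 (mod 10).

(⟸) Conversely, if n ≡ 3 (mod 7) and n ≡ 0 (mod 10), then by the Chinese remainder theorem n ≡ 10 (mod 70). This is exactly n ≡ 10 (mod 70).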